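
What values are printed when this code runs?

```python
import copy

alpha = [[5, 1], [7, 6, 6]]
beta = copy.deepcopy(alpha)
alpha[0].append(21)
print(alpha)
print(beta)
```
[[5, 1, 21], [7, 6, 6]]
[[5, 1], [7, 6, 6]]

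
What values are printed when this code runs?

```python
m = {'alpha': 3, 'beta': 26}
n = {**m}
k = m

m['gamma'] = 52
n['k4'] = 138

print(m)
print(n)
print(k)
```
{'alpha': 3, 'beta': 26, 'gamma': 52}
{'alpha': 3, 'beta': 26, 'k4': 138}
{'alpha': 3, 'beta': 26, 'gamma': 52}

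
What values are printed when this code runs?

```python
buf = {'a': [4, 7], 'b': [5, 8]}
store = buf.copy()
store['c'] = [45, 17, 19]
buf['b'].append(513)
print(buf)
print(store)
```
{'a': [4, 7], 'b': [5, 8, 513]}
{'a': [4, 7], 'b': [5, 8, 513], 'c': [45, 17, 19]}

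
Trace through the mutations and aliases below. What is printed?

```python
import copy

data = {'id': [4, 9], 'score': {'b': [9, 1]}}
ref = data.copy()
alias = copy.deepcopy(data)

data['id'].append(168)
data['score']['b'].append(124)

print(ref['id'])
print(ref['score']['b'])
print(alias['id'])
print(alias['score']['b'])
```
[4, 9, 168]
[9, 1, 124]
[4, 9]
[9, 1]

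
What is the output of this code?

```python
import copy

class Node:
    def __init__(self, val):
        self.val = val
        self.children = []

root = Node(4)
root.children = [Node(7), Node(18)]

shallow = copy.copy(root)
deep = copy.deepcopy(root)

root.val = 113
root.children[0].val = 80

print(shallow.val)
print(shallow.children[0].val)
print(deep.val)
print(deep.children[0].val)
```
4
80
4
7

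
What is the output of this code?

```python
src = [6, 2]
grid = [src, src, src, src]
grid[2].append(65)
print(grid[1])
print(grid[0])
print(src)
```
[6, 2, 65]
[6, 2, 65]
[6, 2, 65]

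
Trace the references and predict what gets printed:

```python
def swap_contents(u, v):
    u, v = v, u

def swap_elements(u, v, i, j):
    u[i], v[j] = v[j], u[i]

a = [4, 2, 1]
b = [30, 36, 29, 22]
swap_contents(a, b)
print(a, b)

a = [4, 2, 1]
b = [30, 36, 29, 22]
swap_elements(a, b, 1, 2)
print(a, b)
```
[4, 2, 1] [30, 36, 29, 22]
[4, 29, 1] [30, 36, 2, 22]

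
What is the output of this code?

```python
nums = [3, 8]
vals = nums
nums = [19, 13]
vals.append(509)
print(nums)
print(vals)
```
[19, 13]
[3, 8, 509]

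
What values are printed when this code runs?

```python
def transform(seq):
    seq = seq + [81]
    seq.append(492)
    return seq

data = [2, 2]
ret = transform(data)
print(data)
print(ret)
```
[2, 2]
[2, 2, 81, 492]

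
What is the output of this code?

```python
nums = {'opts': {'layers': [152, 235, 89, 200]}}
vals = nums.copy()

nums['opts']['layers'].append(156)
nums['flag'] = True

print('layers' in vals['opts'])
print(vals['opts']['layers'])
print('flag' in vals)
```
True
[152, 235, 89, 200, 156]
False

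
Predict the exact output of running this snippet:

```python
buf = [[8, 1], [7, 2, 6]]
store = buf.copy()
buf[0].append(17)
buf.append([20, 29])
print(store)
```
[[8, 1, 17], [7, 2, 6]]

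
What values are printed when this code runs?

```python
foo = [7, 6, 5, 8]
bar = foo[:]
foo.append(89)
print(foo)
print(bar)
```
[7, 6, 5, 8, 89]
[7, 6, 5, 8]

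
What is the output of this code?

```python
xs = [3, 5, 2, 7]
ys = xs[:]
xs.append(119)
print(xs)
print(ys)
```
[3, 5, 2, 7, 119]
[3, 5, 2, 7]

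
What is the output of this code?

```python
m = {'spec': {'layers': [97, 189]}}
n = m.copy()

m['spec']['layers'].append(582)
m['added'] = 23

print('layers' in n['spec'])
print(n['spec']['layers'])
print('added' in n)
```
True
[97, 189, 582]
False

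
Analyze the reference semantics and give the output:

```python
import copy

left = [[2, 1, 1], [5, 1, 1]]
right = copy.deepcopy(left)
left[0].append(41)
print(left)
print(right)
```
[[2, 1, 1, 41], [5, 1, 1]]
[[2, 1, 1], [5, 1, 1]]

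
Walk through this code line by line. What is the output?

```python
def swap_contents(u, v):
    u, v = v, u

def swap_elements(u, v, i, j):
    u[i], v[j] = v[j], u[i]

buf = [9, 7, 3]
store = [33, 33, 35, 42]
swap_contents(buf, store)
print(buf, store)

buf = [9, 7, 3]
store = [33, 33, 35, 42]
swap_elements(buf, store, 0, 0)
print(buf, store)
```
[9, 7, 3] [33, 33, 35, 42]
[33, 7, 3] [9, 33, 35, 42]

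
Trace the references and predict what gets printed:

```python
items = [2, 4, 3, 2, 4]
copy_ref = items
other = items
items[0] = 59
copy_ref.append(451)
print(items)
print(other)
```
[59, 4, 3, 2, 4, 451]
[59, 4, 3, 2, 4, 451]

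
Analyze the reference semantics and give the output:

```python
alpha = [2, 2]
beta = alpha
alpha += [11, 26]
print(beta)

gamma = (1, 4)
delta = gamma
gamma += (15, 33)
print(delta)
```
[2, 2, 11, 26]
(1, 4)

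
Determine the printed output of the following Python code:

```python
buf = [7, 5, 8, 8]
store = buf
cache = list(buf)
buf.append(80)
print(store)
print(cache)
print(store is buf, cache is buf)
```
[7, 5, 8, 8, 80]
[7, 5, 8, 8]
True False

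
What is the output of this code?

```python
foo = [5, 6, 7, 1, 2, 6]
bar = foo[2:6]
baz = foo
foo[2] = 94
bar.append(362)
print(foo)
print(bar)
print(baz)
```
[5, 6, 94, 1, 2, 6]
[7, 1, 2, 6, 362]
[5, 6, 94, 1, 2, 6]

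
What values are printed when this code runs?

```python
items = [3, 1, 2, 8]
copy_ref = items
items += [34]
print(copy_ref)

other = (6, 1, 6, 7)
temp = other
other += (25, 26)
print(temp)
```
[3, 1, 2, 8, 34]
(6, 1, 6, 7)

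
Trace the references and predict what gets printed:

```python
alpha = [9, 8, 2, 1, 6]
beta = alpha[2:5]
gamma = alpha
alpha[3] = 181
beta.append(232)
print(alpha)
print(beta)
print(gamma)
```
[9, 8, 2, 181, 6]
[2, 1, 6, 232]
[9, 8, 2, 181, 6]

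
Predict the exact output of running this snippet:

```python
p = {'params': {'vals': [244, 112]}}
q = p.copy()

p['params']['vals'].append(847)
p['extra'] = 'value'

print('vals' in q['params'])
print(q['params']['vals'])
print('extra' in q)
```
True
[244, 112, 847]
False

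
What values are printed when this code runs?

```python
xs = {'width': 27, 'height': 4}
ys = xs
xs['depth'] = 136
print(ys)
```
{'width': 27, 'height': 4, 'depth': 136}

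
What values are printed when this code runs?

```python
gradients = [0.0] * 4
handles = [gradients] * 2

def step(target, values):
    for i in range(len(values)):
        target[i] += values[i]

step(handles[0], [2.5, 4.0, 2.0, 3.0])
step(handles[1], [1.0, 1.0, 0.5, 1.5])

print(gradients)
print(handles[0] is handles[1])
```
[3.5, 5.0, 2.5, 4.5]
True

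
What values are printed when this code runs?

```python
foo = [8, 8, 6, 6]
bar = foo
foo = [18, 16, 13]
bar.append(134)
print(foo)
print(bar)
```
[18, 16, 13]
[8, 8, 6, 6, 134]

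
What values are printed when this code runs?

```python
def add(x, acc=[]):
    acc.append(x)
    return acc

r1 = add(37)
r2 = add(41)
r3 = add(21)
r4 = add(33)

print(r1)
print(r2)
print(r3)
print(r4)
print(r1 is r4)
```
[37, 41, 21, 33]
[37, 41, 21, 33]
[37, 41, 21, 33]
[37, 41, 21, 33]
True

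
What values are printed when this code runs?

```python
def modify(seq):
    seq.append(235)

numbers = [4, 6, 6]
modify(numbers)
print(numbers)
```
[4, 6, 6, 235]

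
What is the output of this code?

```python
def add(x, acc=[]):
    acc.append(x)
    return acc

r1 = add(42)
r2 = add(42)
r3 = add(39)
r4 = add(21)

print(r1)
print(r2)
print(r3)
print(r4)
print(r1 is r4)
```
[42, 42, 39, 21]
[42, 42, 39, 21]
[42, 42, 39, 21]
[42, 42, 39, 21]
True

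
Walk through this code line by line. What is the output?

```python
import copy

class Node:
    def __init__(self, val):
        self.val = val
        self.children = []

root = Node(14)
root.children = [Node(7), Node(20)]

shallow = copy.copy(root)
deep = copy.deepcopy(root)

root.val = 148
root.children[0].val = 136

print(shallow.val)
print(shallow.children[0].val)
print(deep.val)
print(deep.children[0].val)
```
14
136
14
7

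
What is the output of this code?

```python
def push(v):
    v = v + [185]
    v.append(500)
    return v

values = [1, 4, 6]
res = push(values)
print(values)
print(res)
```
[1, 4, 6]
[1, 4, 6, 185, 500]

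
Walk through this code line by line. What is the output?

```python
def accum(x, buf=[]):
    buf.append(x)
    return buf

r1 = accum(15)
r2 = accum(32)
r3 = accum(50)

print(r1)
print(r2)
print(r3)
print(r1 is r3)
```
[15, 32, 50]
[15, 32, 50]
[15, 32, 50]
True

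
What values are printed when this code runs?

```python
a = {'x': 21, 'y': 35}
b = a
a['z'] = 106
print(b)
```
{'x': 21, 'y': 35, 'z': 106}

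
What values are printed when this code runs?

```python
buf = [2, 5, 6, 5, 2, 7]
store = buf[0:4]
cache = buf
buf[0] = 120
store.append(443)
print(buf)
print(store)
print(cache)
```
[120, 5, 6, 5, 2, 7]
[2, 5, 6, 5, 443]
[120, 5, 6, 5, 2, 7]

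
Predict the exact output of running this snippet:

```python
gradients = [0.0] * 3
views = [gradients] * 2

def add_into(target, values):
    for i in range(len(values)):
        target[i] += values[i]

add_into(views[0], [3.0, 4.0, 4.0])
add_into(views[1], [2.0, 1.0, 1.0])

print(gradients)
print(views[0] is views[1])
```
[5.0, 5.0, 5.0]
True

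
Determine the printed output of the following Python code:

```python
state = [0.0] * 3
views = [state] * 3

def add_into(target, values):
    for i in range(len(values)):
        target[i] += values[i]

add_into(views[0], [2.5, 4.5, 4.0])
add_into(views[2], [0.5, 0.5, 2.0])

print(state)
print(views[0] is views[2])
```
[3.0, 5.0, 6.0]
True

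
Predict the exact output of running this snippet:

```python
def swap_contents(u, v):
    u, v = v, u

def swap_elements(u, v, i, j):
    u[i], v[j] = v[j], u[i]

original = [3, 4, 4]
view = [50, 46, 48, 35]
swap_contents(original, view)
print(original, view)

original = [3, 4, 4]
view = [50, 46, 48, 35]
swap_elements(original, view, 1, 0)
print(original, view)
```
[3, 4, 4] [50, 46, 48, 35]
[3, 50, 4] [4, 46, 48, 35]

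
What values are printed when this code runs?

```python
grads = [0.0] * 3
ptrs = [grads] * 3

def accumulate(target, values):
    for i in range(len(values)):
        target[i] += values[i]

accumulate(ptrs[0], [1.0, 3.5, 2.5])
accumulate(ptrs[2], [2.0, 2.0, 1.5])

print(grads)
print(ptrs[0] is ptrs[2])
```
[3.0, 5.5, 4.0]
True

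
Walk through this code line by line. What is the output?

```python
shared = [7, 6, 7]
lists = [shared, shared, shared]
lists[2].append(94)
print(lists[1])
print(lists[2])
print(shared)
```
[7, 6, 7, 94]
[7, 6, 7, 94]
[7, 6, 7, 94]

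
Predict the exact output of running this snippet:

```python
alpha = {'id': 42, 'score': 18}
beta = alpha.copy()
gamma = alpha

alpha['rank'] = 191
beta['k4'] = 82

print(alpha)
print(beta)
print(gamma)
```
{'id': 42, 'score': 18, 'rank': 191}
{'id': 42, 'score': 18, 'k4': 82}
{'id': 42, 'score': 18, 'rank': 191}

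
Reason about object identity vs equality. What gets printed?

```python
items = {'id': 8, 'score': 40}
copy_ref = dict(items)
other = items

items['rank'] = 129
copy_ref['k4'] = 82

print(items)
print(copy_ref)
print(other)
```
{'id': 8, 'score': 40, 'rank': 129}
{'id': 8, 'score': 40, 'k4': 82}
{'id': 8, 'score': 40, 'rank': 129}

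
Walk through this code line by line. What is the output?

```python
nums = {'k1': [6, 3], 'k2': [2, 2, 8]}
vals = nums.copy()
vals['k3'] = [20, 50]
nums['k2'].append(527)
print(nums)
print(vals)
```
{'k1': [6, 3], 'k2': [2, 2, 8, 527]}
{'k1': [6, 3], 'k2': [2, 2, 8, 527], 'k3': [20, 50]}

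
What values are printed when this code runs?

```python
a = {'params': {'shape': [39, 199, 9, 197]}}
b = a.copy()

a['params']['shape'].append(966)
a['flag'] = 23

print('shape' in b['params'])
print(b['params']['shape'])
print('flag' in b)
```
True
[39, 199, 9, 197, 966]
False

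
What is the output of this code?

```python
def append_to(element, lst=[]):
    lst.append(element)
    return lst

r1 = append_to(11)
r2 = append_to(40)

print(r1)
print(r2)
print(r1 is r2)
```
[11, 40]
[11, 40]
True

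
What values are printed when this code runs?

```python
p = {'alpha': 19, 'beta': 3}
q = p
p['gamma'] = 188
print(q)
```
{'alpha': 19, 'beta': 3, 'gamma': 188}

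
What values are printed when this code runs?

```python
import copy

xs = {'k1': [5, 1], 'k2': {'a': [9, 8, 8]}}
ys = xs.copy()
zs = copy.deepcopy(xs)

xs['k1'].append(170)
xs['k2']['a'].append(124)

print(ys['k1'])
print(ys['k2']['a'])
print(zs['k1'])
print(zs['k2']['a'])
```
[5, 1, 170]
[9, 8, 8, 124]
[5, 1]
[9, 8, 8]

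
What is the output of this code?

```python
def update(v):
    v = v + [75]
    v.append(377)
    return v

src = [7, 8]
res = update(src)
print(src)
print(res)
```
[7, 8]
[7, 8, 75, 377]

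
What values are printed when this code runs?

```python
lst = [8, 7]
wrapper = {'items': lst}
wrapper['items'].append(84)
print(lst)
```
[8, 7, 84]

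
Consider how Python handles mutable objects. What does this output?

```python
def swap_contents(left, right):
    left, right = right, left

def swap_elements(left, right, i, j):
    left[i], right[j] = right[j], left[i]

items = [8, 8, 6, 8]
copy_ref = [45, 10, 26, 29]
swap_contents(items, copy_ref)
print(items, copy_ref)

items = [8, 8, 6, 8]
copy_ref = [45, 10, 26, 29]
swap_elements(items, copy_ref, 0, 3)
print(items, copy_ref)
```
[8, 8, 6, 8] [45, 10, 26, 29]
[29, 8, 6, 8] [45, 10, 26, 8]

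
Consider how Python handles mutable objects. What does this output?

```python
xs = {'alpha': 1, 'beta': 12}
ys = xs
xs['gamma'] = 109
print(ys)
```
{'alpha': 1, 'beta': 12, 'gamma': 109}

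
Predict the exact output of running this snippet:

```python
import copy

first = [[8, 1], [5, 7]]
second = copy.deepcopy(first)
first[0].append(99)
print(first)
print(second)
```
[[8, 1, 99], [5, 7]]
[[8, 1], [5, 7]]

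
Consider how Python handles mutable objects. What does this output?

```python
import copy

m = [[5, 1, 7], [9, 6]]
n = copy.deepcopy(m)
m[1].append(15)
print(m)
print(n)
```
[[5, 1, 7], [9, 6, 15]]
[[5, 1, 7], [9, 6]]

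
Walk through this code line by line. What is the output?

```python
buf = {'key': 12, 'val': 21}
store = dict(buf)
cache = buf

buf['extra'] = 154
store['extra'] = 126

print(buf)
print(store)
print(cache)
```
{'key': 12, 'val': 21, 'extra': 154}
{'key': 12, 'val': 21, 'extra': 126}
{'key': 12, 'val': 21, 'extra': 154}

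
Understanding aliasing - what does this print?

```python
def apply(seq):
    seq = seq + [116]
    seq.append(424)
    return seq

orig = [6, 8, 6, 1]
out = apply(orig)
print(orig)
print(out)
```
[6, 8, 6, 1]
[6, 8, 6, 1, 116, 424]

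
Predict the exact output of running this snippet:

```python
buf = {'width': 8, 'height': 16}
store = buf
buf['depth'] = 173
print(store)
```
{'width': 8, 'height': 16, 'depth': 173}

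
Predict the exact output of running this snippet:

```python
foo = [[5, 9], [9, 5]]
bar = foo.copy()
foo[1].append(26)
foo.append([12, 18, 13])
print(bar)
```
[[5, 9], [9, 5, 26]]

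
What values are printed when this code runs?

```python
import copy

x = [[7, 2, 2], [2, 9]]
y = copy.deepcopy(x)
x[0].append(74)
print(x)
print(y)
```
[[7, 2, 2, 74], [2, 9]]
[[7, 2, 2], [2, 9]]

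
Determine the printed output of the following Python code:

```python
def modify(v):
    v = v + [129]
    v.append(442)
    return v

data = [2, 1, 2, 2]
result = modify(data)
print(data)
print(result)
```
[2, 1, 2, 2]
[2, 1, 2, 2, 129, 442]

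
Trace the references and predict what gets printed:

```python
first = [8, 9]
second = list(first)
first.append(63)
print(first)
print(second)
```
[8, 9, 63]
[8, 9]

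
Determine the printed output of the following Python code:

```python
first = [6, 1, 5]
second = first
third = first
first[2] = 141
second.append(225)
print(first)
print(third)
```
[6, 1, 141, 225]
[6, 1, 141, 225]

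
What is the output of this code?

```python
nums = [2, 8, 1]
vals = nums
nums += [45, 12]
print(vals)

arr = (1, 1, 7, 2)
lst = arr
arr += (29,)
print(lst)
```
[2, 8, 1, 45, 12]
(1, 1, 7, 2)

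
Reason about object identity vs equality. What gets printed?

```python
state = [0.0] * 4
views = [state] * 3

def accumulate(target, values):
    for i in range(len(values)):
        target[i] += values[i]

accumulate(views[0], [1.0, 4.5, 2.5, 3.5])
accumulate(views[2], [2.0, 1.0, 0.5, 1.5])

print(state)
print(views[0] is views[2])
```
[3.0, 5.5, 3.0, 5.0]
True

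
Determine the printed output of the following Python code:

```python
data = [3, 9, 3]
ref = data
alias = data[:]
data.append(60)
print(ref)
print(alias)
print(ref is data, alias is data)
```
[3, 9, 3, 60]
[3, 9, 3]
True False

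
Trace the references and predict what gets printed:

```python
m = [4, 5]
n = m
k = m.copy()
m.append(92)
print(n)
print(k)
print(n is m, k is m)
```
[4, 5, 92]
[4, 5]
True False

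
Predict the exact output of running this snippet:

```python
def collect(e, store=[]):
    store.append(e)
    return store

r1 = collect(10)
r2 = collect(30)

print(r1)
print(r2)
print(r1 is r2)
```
[10, 30]
[10, 30]
True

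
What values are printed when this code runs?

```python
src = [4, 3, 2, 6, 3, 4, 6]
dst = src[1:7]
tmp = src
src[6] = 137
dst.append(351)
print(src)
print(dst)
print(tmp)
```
[4, 3, 2, 6, 3, 4, 137]
[3, 2, 6, 3, 4, 6, 351]
[4, 3, 2, 6, 3, 4, 137]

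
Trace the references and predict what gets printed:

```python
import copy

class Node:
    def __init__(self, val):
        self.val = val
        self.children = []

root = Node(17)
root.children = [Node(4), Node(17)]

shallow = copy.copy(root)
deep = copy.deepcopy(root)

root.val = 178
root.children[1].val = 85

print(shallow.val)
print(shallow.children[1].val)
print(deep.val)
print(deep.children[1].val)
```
17
85
17
17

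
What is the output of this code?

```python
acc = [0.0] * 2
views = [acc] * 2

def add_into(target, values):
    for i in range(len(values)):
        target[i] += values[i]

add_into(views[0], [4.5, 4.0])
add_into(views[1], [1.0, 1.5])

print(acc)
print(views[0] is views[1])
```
[5.5, 5.5]
True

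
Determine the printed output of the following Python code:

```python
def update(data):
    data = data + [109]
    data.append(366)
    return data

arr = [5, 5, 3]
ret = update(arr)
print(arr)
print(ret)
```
[5, 5, 3]
[5, 5, 3, 109, 366]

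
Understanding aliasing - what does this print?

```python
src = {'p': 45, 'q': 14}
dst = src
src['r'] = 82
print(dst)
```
{'p': 45, 'q': 14, 'r': 82}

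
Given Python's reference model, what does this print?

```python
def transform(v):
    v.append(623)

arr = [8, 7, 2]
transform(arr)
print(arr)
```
[8, 7, 2, 623]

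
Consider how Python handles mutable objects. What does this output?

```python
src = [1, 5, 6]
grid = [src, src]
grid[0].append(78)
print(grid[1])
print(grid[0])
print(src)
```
[1, 5, 6, 78]
[1, 5, 6, 78]
[1, 5, 6, 78]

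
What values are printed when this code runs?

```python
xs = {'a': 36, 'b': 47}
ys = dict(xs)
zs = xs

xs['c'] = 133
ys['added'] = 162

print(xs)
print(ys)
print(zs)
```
{'a': 36, 'b': 47, 'c': 133}
{'a': 36, 'b': 47, 'added': 162}
{'a': 36, 'b': 47, 'c': 133}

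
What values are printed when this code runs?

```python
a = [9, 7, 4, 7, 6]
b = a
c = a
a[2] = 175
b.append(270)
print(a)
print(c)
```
[9, 7, 175, 7, 6, 270]
[9, 7, 175, 7, 6, 270]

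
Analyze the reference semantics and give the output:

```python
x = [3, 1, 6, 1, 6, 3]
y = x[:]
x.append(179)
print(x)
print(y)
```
[3, 1, 6, 1, 6, 3, 179]
[3, 1, 6, 1, 6, 3]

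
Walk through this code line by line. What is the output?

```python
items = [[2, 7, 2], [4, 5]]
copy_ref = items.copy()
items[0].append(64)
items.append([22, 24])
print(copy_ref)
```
[[2, 7, 2, 64], [4, 5]]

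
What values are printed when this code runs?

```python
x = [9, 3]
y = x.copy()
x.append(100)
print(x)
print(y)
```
[9, 3, 100]
[9, 3]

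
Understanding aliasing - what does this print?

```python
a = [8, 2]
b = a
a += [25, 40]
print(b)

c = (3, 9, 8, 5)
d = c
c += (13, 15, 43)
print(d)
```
[8, 2, 25, 40]
(3, 9, 8, 5)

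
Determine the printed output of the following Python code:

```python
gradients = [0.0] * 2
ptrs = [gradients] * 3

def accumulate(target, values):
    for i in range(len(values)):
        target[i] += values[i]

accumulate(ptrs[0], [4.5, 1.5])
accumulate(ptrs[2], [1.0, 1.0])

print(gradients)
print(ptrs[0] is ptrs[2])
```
[5.5, 2.5]
True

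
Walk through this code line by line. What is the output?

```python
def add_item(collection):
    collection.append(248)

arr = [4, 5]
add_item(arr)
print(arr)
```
[4, 5, 248]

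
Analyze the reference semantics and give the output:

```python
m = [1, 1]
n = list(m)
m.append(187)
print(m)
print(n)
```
[1, 1, 187]
[1, 1]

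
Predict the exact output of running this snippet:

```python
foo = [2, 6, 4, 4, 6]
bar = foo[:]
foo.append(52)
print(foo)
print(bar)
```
[2, 6, 4, 4, 6, 52]
[2, 6, 4, 4, 6]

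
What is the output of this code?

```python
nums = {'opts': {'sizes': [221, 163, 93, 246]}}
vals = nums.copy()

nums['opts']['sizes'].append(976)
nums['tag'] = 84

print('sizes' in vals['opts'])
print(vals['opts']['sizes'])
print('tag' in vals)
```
True
[221, 163, 93, 246, 976]
False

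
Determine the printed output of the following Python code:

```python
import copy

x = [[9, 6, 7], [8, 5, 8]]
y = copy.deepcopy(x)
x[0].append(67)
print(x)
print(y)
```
[[9, 6, 7, 67], [8, 5, 8]]
[[9, 6, 7], [8, 5, 8]]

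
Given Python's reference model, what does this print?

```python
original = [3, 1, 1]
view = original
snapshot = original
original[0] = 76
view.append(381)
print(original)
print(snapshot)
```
[76, 1, 1, 381]
[76, 1, 1, 381]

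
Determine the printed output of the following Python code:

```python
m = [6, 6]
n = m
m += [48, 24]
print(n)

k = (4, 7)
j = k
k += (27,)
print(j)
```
[6, 6, 48, 24]
(4, 7)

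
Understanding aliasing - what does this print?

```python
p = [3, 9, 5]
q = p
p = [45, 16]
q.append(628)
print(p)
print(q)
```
[45, 16]
[3, 9, 5, 628]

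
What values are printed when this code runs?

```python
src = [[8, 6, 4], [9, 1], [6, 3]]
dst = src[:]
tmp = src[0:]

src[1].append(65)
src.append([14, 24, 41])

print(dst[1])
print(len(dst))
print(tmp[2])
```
[9, 1, 65]
3
[6, 3]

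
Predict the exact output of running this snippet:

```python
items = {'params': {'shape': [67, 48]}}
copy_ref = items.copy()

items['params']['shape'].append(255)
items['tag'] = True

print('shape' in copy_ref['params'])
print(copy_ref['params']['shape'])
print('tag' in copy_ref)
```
True
[67, 48, 255]
False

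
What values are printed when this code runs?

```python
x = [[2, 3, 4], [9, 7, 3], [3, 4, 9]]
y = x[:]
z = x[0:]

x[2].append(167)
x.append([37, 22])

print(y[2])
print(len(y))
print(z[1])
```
[3, 4, 9, 167]
3
[9, 7, 3]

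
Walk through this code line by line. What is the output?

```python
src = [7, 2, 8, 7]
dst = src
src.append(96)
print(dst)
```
[7, 2, 8, 7, 96]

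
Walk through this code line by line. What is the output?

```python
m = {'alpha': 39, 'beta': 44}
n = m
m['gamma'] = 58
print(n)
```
{'alpha': 39, 'beta': 44, 'gamma': 58}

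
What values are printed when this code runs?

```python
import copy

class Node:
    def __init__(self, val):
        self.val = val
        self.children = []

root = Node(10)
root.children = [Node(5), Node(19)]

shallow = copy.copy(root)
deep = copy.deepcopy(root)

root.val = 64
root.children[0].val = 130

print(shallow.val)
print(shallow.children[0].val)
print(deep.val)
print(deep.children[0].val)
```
10
130
10
5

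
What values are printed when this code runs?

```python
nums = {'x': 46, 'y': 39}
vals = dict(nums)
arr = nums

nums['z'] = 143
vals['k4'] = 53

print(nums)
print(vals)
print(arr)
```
{'x': 46, 'y': 39, 'z': 143}
{'x': 46, 'y': 39, 'k4': 53}
{'x': 46, 'y': 39, 'z': 143}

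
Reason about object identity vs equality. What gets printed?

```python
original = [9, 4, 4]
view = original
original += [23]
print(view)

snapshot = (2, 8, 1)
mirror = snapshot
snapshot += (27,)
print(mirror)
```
[9, 4, 4, 23]
(2, 8, 1)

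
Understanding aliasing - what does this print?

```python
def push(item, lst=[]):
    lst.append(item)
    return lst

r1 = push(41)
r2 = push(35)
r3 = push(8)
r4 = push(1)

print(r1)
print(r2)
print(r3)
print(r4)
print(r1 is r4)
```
[41, 35, 8, 1]
[41, 35, 8, 1]
[41, 35, 8, 1]
[41, 35, 8, 1]
True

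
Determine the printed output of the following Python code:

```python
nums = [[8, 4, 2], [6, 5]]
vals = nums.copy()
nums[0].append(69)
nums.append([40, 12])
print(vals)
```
[[8, 4, 2, 69], [6, 5]]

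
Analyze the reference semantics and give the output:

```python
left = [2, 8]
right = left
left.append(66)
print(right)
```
[2, 8, 66]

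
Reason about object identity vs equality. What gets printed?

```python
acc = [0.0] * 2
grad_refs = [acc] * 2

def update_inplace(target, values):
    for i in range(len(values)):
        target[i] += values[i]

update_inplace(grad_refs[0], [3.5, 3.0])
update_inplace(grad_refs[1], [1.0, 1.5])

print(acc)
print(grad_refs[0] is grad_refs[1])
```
[4.5, 4.5]
True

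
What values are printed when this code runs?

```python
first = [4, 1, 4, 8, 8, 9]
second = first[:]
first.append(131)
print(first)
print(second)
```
[4, 1, 4, 8, 8, 9, 131]
[4, 1, 4, 8, 8, 9]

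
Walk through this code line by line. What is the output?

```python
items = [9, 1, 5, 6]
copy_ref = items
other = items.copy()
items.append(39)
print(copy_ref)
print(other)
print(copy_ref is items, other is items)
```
[9, 1, 5, 6, 39]
[9, 1, 5, 6]
True False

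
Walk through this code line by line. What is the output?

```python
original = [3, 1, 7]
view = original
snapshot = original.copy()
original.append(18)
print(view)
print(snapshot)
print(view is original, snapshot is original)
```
[3, 1, 7, 18]
[3, 1, 7]
True False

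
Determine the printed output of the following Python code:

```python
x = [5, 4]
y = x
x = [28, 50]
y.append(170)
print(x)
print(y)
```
[28, 50]
[5, 4, 170]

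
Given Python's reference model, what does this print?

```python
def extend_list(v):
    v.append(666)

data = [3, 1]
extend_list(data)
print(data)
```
[3, 1, 666]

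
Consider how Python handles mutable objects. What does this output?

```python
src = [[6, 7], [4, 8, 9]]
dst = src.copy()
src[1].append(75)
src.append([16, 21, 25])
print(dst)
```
[[6, 7], [4, 8, 9, 75]]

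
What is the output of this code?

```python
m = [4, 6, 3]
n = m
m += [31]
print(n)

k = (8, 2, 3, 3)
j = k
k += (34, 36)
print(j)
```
[4, 6, 3, 31]
(8, 2, 3, 3)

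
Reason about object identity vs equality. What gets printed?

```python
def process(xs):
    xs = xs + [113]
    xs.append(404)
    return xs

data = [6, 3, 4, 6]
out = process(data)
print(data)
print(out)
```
[6, 3, 4, 6]
[6, 3, 4, 6, 113, 404]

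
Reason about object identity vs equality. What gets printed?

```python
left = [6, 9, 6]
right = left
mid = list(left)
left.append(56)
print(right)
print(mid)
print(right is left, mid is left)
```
[6, 9, 6, 56]
[6, 9, 6]
True False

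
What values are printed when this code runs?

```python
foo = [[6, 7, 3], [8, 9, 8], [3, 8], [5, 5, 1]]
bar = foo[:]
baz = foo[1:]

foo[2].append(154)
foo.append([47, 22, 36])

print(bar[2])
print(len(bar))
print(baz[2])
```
[3, 8, 154]
4
[5, 5, 1]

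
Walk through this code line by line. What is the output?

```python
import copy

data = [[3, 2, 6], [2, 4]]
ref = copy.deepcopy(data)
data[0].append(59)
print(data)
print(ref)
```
[[3, 2, 6, 59], [2, 4]]
[[3, 2, 6], [2, 4]]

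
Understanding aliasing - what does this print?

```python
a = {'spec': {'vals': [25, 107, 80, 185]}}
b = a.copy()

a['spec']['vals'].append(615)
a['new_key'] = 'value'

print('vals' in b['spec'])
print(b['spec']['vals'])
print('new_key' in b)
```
True
[25, 107, 80, 185, 615]
False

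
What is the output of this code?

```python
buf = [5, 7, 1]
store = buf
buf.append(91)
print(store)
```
[5, 7, 1, 91]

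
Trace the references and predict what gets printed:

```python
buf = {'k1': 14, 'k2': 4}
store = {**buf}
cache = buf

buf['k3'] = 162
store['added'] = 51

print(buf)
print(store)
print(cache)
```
{'k1': 14, 'k2': 4, 'k3': 162}
{'k1': 14, 'k2': 4, 'added': 51}
{'k1': 14, 'k2': 4, 'k3': 162}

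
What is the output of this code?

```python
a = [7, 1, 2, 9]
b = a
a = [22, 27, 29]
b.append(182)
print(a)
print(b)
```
[22, 27, 29]
[7, 1, 2, 9, 182]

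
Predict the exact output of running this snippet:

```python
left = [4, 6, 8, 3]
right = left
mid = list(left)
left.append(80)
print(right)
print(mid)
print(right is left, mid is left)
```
[4, 6, 8, 3, 80]
[4, 6, 8, 3]
True False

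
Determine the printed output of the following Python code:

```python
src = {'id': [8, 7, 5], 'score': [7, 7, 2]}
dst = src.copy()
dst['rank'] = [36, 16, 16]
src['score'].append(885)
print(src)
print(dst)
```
{'id': [8, 7, 5], 'score': [7, 7, 2, 885]}
{'id': [8, 7, 5], 'score': [7, 7, 2, 885], 'rank': [36, 16, 16]}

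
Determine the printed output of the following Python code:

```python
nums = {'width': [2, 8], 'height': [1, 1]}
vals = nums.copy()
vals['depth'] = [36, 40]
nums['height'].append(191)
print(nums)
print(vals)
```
{'width': [2, 8], 'height': [1, 1, 191]}
{'width': [2, 8], 'height': [1, 1, 191], 'depth': [36, 40]}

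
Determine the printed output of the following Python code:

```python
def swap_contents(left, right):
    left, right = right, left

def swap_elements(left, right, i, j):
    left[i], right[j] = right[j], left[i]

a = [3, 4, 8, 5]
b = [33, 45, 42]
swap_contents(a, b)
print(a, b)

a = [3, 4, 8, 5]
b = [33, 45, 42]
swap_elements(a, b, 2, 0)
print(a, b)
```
[3, 4, 8, 5] [33, 45, 42]
[3, 4, 33, 5] [8, 45, 42]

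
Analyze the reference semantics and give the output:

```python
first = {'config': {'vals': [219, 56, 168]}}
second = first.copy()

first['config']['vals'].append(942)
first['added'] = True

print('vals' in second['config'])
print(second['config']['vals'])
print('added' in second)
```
True
[219, 56, 168, 942]
False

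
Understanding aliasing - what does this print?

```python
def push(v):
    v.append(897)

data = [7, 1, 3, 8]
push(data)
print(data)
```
[7, 1, 3, 8, 897]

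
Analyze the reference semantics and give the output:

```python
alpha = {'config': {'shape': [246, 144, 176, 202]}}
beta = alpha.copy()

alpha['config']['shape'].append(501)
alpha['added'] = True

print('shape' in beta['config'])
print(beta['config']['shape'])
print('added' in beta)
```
True
[246, 144, 176, 202, 501]
False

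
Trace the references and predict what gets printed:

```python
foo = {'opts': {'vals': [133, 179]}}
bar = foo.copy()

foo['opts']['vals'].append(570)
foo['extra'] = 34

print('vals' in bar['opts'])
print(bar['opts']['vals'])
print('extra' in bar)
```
True
[133, 179, 570]
False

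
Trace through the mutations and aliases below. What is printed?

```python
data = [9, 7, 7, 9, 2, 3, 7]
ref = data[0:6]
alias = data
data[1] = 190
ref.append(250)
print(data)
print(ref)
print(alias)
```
[9, 190, 7, 9, 2, 3, 7]
[9, 7, 7, 9, 2, 3, 250]
[9, 190, 7, 9, 2, 3, 7]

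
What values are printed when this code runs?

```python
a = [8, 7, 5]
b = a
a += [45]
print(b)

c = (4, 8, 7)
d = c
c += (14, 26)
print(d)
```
[8, 7, 5, 45]
(4, 8, 7)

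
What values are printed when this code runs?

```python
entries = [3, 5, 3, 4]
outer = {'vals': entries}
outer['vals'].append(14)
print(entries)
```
[3, 5, 3, 4, 14]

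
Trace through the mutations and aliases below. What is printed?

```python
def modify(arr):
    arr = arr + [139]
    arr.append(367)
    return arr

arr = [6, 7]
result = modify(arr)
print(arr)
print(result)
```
[6, 7]
[6, 7, 139, 367]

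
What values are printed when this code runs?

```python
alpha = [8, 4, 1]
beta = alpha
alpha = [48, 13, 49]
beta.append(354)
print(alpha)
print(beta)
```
[48, 13, 49]
[8, 4, 1, 354]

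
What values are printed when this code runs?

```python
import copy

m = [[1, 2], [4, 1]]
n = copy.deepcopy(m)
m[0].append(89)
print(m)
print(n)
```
[[1, 2, 89], [4, 1]]
[[1, 2], [4, 1]]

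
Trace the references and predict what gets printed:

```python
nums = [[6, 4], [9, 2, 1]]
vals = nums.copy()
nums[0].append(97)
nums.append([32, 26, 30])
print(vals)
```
[[6, 4, 97], [9, 2, 1]]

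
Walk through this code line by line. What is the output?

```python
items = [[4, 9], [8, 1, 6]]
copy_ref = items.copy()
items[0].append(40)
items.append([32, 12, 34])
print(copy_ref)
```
[[4, 9, 40], [8, 1, 6]]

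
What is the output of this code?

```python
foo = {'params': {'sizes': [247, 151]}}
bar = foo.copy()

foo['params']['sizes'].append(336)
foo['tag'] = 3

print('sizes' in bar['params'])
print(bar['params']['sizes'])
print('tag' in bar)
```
True
[247, 151, 336]
False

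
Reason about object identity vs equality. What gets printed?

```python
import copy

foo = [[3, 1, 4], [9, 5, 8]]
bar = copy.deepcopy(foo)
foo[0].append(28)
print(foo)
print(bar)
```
[[3, 1, 4, 28], [9, 5, 8]]
[[3, 1, 4], [9, 5, 8]]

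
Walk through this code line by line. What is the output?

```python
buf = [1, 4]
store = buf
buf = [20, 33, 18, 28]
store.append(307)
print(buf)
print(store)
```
[20, 33, 18, 28]
[1, 4, 307]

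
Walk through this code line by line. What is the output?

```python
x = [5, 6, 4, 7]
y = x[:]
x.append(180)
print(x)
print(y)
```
[5, 6, 4, 7, 180]
[5, 6, 4, 7]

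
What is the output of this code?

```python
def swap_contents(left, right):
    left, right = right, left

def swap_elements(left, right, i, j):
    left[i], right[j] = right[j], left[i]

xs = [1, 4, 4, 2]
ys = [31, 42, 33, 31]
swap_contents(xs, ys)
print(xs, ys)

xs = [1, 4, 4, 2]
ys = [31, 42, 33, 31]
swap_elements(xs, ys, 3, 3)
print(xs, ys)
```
[1, 4, 4, 2] [31, 42, 33, 31]
[1, 4, 4, 31] [31, 42, 33, 2]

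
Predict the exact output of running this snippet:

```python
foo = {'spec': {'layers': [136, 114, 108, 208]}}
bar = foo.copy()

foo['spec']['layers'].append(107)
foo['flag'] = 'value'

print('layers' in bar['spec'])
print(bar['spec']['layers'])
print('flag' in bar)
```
True
[136, 114, 108, 208, 107]
False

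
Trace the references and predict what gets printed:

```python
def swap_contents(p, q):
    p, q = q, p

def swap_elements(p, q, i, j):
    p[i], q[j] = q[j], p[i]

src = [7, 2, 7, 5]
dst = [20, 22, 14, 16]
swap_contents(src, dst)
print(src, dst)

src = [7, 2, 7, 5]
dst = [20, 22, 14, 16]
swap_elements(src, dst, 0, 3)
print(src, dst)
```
[7, 2, 7, 5] [20, 22, 14, 16]
[16, 2, 7, 5] [20, 22, 14, 7]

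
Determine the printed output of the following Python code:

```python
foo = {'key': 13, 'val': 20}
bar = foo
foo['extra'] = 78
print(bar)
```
{'key': 13, 'val': 20, 'extra': 78}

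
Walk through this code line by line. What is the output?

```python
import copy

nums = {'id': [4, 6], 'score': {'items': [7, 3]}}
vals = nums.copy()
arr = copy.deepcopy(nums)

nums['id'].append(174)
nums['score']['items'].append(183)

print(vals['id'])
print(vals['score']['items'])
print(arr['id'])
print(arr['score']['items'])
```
[4, 6, 174]
[7, 3, 183]
[4, 6]
[7, 3]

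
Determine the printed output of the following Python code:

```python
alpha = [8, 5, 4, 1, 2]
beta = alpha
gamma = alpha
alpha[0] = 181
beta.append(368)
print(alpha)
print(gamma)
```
[181, 5, 4, 1, 2, 368]
[181, 5, 4, 1, 2, 368]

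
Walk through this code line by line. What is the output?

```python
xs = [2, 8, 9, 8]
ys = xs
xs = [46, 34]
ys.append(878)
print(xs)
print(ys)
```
[46, 34]
[2, 8, 9, 8, 878]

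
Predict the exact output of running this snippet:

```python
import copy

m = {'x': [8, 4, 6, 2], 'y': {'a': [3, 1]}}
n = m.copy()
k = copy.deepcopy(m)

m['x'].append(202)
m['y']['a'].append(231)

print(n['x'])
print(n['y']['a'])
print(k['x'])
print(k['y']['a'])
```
[8, 4, 6, 2, 202]
[3, 1, 231]
[8, 4, 6, 2]
[3, 1]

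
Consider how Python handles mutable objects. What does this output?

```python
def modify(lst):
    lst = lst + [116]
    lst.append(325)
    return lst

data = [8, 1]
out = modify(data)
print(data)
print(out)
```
[8, 1]
[8, 1, 116, 325]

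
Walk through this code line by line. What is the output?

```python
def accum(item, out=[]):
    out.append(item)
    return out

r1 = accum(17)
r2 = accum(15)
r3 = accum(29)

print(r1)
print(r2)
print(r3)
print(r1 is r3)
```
[17, 15, 29]
[17, 15, 29]
[17, 15, 29]
True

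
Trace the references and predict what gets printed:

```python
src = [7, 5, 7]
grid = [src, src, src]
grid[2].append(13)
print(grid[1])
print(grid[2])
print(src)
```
[7, 5, 7, 13]
[7, 5, 7, 13]
[7, 5, 7, 13]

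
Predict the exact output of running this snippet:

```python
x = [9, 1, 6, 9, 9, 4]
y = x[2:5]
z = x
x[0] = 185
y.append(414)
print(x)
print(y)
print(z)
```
[185, 1, 6, 9, 9, 4]
[6, 9, 9, 414]
[185, 1, 6, 9, 9, 4]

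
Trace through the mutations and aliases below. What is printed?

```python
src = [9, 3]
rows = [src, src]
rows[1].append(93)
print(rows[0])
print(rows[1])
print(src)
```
[9, 3, 93]
[9, 3, 93]
[9, 3, 93]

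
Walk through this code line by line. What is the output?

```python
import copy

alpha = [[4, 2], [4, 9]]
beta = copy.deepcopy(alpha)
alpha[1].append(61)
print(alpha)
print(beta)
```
[[4, 2], [4, 9, 61]]
[[4, 2], [4, 9]]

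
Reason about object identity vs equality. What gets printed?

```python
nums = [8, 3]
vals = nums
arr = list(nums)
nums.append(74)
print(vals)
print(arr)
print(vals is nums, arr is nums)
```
[8, 3, 74]
[8, 3]
True False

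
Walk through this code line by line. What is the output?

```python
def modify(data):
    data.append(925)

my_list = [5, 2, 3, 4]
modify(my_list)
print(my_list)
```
[5, 2, 3, 4, 925]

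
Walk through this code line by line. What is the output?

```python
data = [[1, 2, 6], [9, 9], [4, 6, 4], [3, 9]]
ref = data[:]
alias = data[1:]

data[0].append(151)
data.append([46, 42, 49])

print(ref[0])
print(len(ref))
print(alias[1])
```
[1, 2, 6, 151]
4
[4, 6, 4]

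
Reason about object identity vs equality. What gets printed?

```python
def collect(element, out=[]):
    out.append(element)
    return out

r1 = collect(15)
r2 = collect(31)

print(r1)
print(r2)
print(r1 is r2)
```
[15, 31]
[15, 31]
True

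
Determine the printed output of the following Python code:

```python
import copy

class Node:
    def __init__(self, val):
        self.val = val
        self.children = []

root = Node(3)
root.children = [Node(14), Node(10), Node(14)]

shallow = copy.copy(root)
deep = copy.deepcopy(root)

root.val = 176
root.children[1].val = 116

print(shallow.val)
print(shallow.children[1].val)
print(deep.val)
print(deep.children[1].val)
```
3
116
3
10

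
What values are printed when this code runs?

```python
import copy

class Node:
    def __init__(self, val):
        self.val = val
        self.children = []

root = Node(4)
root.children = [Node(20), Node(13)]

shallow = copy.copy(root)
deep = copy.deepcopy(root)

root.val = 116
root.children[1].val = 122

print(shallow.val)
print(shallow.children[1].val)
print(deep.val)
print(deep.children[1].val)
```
4
122
4
13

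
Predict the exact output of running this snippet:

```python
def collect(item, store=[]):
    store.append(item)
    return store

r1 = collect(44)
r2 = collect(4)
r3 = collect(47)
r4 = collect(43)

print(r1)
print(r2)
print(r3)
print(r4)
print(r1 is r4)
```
[44, 4, 47, 43]
[44, 4, 47, 43]
[44, 4, 47, 43]
[44, 4, 47, 43]
True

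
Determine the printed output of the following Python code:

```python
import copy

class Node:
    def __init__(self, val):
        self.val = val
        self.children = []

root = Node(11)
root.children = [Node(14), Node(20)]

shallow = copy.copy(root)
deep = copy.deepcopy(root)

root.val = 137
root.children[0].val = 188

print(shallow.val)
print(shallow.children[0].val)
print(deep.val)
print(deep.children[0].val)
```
11
188
11
14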